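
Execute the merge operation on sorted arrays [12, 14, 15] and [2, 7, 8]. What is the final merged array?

Merging process:

Compare 12 vs 2: take 2 from right. Merged: [2]
Compare 12 vs 7: take 7 from right. Merged: [2, 7]
Compare 12 vs 8: take 8 from right. Merged: [2, 7, 8]
Append remaining from left: [12, 14, 15]. Merged: [2, 7, 8, 12, 14, 15]

Final merged array: [2, 7, 8, 12, 14, 15]
Total comparisons: 3

The merged array is [2, 7, 8, 12, 14, 15], requiring 3 comparisons. The merge step runs in O(n) time where n is the total number of elements.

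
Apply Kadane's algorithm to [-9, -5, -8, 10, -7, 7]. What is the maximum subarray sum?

Using Kadane's algorithm on [-9, -5, -8, 10, -7, 7]:

Scanning through the array:
Position 1 (value -5): max_ending_here = -5, max_so_far = -5
Position 2 (value -8): max_ending_here = -8, max_so_far = -5
Position 3 (value 10): max_ending_here = 10, max_so_far = 10
Position 4 (value -7): max_ending_here = 3, max_so_far = 10
Position 5 (value 7): max_ending_here = 10, max_so_far = 10

Maximum subarray: [10]
Maximum sum: 10

The maximum subarray is [10] with sum 10. This subarray runs from index 3 to index 3.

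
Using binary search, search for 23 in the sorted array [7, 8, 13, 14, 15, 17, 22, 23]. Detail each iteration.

Binary search for 23 in [7, 8, 13, 14, 15, 17, 22, 23]:

lo=0, hi=7, mid=3, arr[mid]=14 -> 14 < 23, search right half
lo=4, hi=7, mid=5, arr[mid]=17 -> 17 < 23, search right half
lo=6, hi=7, mid=6, arr[mid]=22 -> 22 < 23, search right half
lo=7, hi=7, mid=7, arr[mid]=23 -> Found target at index 7!

Binary search finds 23 at index 7 after 4 comparisons. The search repeatedly halves the search space by comparing with the middle element.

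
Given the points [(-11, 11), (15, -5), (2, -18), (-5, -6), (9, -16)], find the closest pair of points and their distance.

Computing all pairwise distances among 5 points:

d((-11, 11), (15, -5)) = 30.5287
d((-11, 11), (2, -18)) = 31.7805
d((-11, 11), (-5, -6)) = 18.0278
d((-11, 11), (9, -16)) = 33.6006
d((15, -5), (2, -18)) = 18.3848
d((15, -5), (-5, -6)) = 20.025
d((15, -5), (9, -16)) = 12.53
d((2, -18), (-5, -6)) = 13.8924
d((2, -18), (9, -16)) = 7.2801 <-- minimum
d((-5, -6), (9, -16)) = 17.2047

Closest pair: (2, -18) and (9, -16) with distance 7.2801

The closest pair is (2, -18) and (9, -16) with Euclidean distance 7.2801. For 5 points, brute-force pairwise comparison is shown above. For large n, the divide-and-conquer algorithm (sort by x, recurse on halves, check the dividing strip) achieves O(n log n).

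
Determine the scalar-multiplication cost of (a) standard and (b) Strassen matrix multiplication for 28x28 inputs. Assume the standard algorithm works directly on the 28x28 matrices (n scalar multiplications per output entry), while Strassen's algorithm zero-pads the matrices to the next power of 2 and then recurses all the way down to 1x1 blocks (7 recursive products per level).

Matrix multiplication for 28x28 matrices:

Strassen's algorithm requires power-of-2 dimensions. Pad 28x28 to 32x32 (next power of 2).

Standard algorithm: 28^3 = 21952 multiplications
Strassen's algorithm: 7^(log2(32)) = 7^5 = 16807 multiplications
Savings: 21952 - 16807 = 5145 multiplications

Standard: 21952 multiplications (28^3). Strassen: 16807 multiplications (7^5, after padding to 32x32). Strassen reduces 8 recursive multiplications to 7 at each level.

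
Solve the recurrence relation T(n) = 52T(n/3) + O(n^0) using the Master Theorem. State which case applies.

Master Theorem for T(n) = 52T(n/3) + O(n^0):

a = 52, b = 3, c = 0
log_b(a) = log_3(52) = 3.5966

Case 1: c = 0 < log_3(52) = 3.5966
T(n) = O(n^(log_3 52))

For T(n) = 52T(n/3) + O(n^0): log_3(52) = 3.5966. This is Case 1 of the Master Theorem (c < log_b(a), work dominated by leaves), giving O(n^(log_3 52)).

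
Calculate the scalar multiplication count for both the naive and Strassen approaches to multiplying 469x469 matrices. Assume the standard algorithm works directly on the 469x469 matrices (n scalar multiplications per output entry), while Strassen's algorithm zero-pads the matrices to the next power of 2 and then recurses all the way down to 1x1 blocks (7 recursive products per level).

Matrix multiplication for 469x469 matrices:

Strassen's algorithm requires power-of-2 dimensions. Pad 469x469 to 512x512 (next power of 2).

Standard algorithm: 469^3 = 103161709 multiplications
Strassen's algorithm: 7^(log2(512)) = 7^9 = 40353607 multiplications
Savings: 103161709 - 40353607 = 62808102 multiplications

Standard: 103161709 multiplications (469^3). Strassen: 40353607 multiplications (7^9, after padding to 512x512). Strassen reduces 8 recursive multiplications to 7 at each level.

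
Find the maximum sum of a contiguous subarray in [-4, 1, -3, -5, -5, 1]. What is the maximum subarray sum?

Using Kadane's algorithm on [-4, 1, -3, -5, -5, 1]:

Scanning through the array:
Position 1 (value 1): max_ending_here = 1, max_so_far = 1
Position 2 (value -3): max_ending_here = -2, max_so_far = 1
Position 3 (value -5): max_ending_here = -5, max_so_far = 1
Position 4 (value -5): max_ending_here = -5, max_so_far = 1
Position 5 (value 1): max_ending_here = 1, max_so_far = 1

Maximum subarray: [1]
Maximum sum: 1

The maximum subarray is [1] with sum 1. This subarray runs from index 1 to index 1.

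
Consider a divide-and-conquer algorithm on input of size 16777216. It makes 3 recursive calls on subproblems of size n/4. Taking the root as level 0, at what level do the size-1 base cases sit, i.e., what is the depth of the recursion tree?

For divide and conquer with division factor 4:

Problem sizes at each level:
Level 0: 16777216
Level 1: 4194304
Level 2: 1048576
Level 3: 262144
Level 4: 65536
Level 5: 16384
Level 6: 4096
Level 7: 1024
Level 8: 256
Level 9: 64
Level 10: 16
Level 11: 4
Level 12: 1

The root is level 0 and the size-1 base case is level 12 (the tree spans levels 0 through 12, i.e. 13 levels counting the root), so the depth is the number of divisions: log_4(16777216) = 12

The recursion tree depth is log_4(16777216) = 12. At each level, the problem size is divided by 4, so it takes 12 divisions to reduce to a base case of size 1. The algorithm makes 3 recursive calls at each level.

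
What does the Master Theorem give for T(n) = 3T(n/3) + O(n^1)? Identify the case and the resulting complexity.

Master Theorem for T(n) = 3T(n/3) + O(n^1):

a = 3, b = 3, c = 1
log_b(a) = log_3(3) = 1.0000

Case 2: c = 1 = log_3(3) = 1.0000
T(n) = O(n^1 log n) = O(n log n)

For T(n) = 3T(n/3) + O(n^1): log_3(3) = 1.0000. This is Case 2 of the Master Theorem (c = log_b(a), equal work at all levels), giving O(n log n).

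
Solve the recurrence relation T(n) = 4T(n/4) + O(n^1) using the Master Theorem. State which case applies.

Master Theorem for T(n) = 4T(n/4) + O(n^1):

a = 4, b = 4, c = 1
log_b(a) = log_4(4) = 1.0000

Case 2: c = 1 = log_4(4) = 1.0000
T(n) = O(n^1 log n) = O(n log n)

For T(n) = 4T(n/4) + O(n^1): log_4(4) = 1.0000. This is Case 2 of the Master Theorem (c = log_b(a), equal work at all levels), giving O(n log n).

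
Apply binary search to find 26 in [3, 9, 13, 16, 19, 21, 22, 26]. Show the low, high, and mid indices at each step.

Binary search for 26 in [3, 9, 13, 16, 19, 21, 22, 26]:

lo=0, hi=7, mid=3, arr[mid]=16 -> 16 < 26, search right half
lo=4, hi=7, mid=5, arr[mid]=21 -> 21 < 26, search right half
lo=6, hi=7, mid=6, arr[mid]=22 -> 22 < 26, search right half
lo=7, hi=7, mid=7, arr[mid]=26 -> Found target at index 7!

Binary search finds 26 at index 7 after 4 comparisons. The search repeatedly halves the search space by comparing with the middle element.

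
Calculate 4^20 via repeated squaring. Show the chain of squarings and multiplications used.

Computing 4^20 by squaring (build up from 4^1; each line after the first costs one multiplication):

4^1 = 4
4^2 = (4^1)^2 = 4^2 = 16
4^4 = (4^2)^2 = 16^2 = 256
4^5 = 4 * 4^4 = 4 * 256 = 1024
4^10 = (4^5)^2 = 1024^2 = 1048576
4^20 = (4^10)^2 = 1048576^2 = 1099511627776

Result: 1099511627776
Multiplications needed: 5 (5 lines after 4^1)

4^20 = 1099511627776. Using exponentiation by squaring, this requires 5 multiplications. The key idea: if the exponent is even, square the half-power; if odd, multiply by the base once.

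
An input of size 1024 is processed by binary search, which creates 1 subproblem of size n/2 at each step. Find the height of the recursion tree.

For divide and conquer with division factor 2:

Problem sizes at each level:
Level 0: 1024
Level 1: 512
Level 2: 256
Level 3: 128
Level 4: 64
Level 5: 32
Level 6: 16
Level 7: 8
Level 8: 4
Level 9: 2
Level 10: 1

The root is level 0 and the size-1 base case is level 10 (the tree spans levels 0 through 10, i.e. 11 levels counting the root), so the depth is the number of divisions: log_2(1024) = 10

The recursion tree depth is log_2(1024) = 10. At each level, the problem size is divided by 2, so it takes 10 divisions to reduce to a base case of size 1. The algorithm makes 1 recursive call at each level.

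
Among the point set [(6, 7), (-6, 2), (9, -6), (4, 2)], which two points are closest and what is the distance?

Computing all pairwise distances among 4 points:

d((6, 7), (-6, 2)) = 13.0
d((6, 7), (9, -6)) = 13.3417
d((6, 7), (4, 2)) = 5.3852 <-- minimum
d((-6, 2), (9, -6)) = 17.0
d((-6, 2), (4, 2)) = 10.0
d((9, -6), (4, 2)) = 9.434

Closest pair: (6, 7) and (4, 2) with distance 5.3852

The closest pair is (6, 7) and (4, 2) with Euclidean distance 5.3852. For 4 points, brute-force pairwise comparison is shown above. For large n, the divide-and-conquer algorithm (sort by x, recurse on halves, check the dividing strip) achieves O(n log n).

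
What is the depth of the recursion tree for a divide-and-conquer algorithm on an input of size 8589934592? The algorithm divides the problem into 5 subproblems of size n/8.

For divide and conquer with division factor 8:

Problem sizes at each level:
Level 0: 8589934592
Level 1: 1073741824
Level 2: 134217728
Level 3: 16777216
Level 4: 2097152
Level 5: 262144
Level 6: 32768
Level 7: 4096
Level 8: 512
Level 9: 64
Level 10: 8
Level 11: 1

The root is level 0 and the size-1 base case is level 11 (the tree spans levels 0 through 11, i.e. 12 levels counting the root), so the depth is the number of divisions: log_8(8589934592) = 11

The recursion tree depth is log_8(8589934592) = 11. At each level, the problem size is divided by 8, so it takes 11 divisions to reduce to a base case of size 1. The algorithm makes 5 recursive calls at each level.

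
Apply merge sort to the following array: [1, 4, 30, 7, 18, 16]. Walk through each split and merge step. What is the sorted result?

Merge sort trace:

Split: [1, 4, 30, 7, 18, 16] -> [1, 4, 30] and [7, 18, 16]
  Split: [1, 4, 30] -> [1] and [4, 30]
    Split: [4, 30] -> [4] and [30]
    Merge: [4] + [30] -> [4, 30]
  Merge: [1] + [4, 30] -> [1, 4, 30]
  Split: [7, 18, 16] -> [7] and [18, 16]
    Split: [18, 16] -> [18] and [16]
    Merge: [18] + [16] -> [16, 18]
  Merge: [7] + [16, 18] -> [7, 16, 18]
Merge: [1, 4, 30] + [7, 16, 18] -> [1, 4, 7, 16, 18, 30]

Final sorted array: [1, 4, 7, 16, 18, 30]

The merge sort proceeds by recursively splitting the array and merging sorted halves.
After all merges, the sorted array is [1, 4, 7, 16, 18, 30].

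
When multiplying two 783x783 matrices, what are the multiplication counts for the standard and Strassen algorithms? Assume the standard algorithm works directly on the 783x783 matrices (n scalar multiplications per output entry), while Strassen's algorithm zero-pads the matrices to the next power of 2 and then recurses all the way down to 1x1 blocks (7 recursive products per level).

Matrix multiplication for 783x783 matrices:

Strassen's algorithm requires power-of-2 dimensions. Pad 783x783 to 1024x1024 (next power of 2).

Standard algorithm: 783^3 = 480048687 multiplications
Strassen's algorithm: 7^(log2(1024)) = 7^10 = 282475249 multiplications
Savings: 480048687 - 282475249 = 197573438 multiplications

Standard: 480048687 multiplications (783^3). Strassen: 282475249 multiplications (7^10, after padding to 1024x1024). Strassen reduces 8 recursive multiplications to 7 at each level.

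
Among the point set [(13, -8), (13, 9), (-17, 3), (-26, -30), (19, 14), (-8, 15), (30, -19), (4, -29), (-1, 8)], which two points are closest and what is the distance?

Computing all pairwise distances among 9 points:

d((13, -8), (13, 9)) = 17.0
d((13, -8), (-17, 3)) = 31.9531
d((13, -8), (-26, -30)) = 44.7772
d((13, -8), (19, 14)) = 22.8035
d((13, -8), (-8, 15)) = 31.1448
d((13, -8), (30, -19)) = 20.2485
d((13, -8), (4, -29)) = 22.8473
d((13, -8), (-1, 8)) = 21.2603
d((13, 9), (-17, 3)) = 30.5941
d((13, 9), (-26, -30)) = 55.1543
d((13, 9), (19, 14)) = 7.8102 <-- minimum
d((13, 9), (-8, 15)) = 21.8403
d((13, 9), (30, -19)) = 32.7567
d((13, 9), (4, -29)) = 39.0512
d((13, 9), (-1, 8)) = 14.0357
d((-17, 3), (-26, -30)) = 34.2053
d((-17, 3), (19, 14)) = 37.6431
d((-17, 3), (-8, 15)) = 15.0
d((-17, 3), (30, -19)) = 51.8941
d((-17, 3), (4, -29)) = 38.2753
d((-17, 3), (-1, 8)) = 16.7631
d((-26, -30), (19, 14)) = 62.9365
d((-26, -30), (-8, 15)) = 48.4665
d((-26, -30), (30, -19)) = 57.0701
d((-26, -30), (4, -29)) = 30.0167
d((-26, -30), (-1, 8)) = 45.4863
d((19, 14), (-8, 15)) = 27.0185
d((19, 14), (30, -19)) = 34.7851
d((19, 14), (4, -29)) = 45.5412
d((19, 14), (-1, 8)) = 20.8806
d((-8, 15), (30, -19)) = 50.9902
d((-8, 15), (4, -29)) = 45.607
d((-8, 15), (-1, 8)) = 9.8995
d((30, -19), (4, -29)) = 27.8568
d((30, -19), (-1, 8)) = 41.1096
d((4, -29), (-1, 8)) = 37.3363

Closest pair: (13, 9) and (19, 14) with distance 7.8102

The closest pair is (13, 9) and (19, 14) with Euclidean distance 7.8102. For 9 points, brute-force pairwise comparison is shown above. For large n, the divide-and-conquer algorithm (sort by x, recurse on halves, check the dividing strip) achieves O(n log n).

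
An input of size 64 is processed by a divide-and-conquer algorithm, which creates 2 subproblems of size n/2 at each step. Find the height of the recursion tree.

For divide and conquer with division factor 2:

Problem sizes at each level:
Level 0: 64
Level 1: 32
Level 2: 16
Level 3: 8
Level 4: 4
Level 5: 2
Level 6: 1

The root is level 0 and the size-1 base case is level 6 (the tree spans levels 0 through 6, i.e. 7 levels counting the root), so the depth is the number of divisions: log_2(64) = 6

The recursion tree depth is log_2(64) = 6. At each level, the problem size is divided by 2, so it takes 6 divisions to reduce to a base case of size 1. The algorithm makes 2 recursive calls at each level.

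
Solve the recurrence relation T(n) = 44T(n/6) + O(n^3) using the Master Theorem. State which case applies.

Master Theorem for T(n) = 44T(n/6) + O(n^3):

a = 44, b = 6, c = 3
log_b(a) = log_6(44) = 2.1120

Case 3: c = 3 > log_6(44) = 2.1120
T(n) = O(n^3) = O(n^3)

For T(n) = 44T(n/6) + O(n^3): log_6(44) = 2.1120. This is Case 3 of the Master Theorem (c > log_b(a), work dominated by root), giving O(n^3).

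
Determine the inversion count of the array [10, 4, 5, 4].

Finding inversions in [10, 4, 5, 4]:

(0, 1): arr[0]=10 > arr[1]=4
(0, 2): arr[0]=10 > arr[2]=5
(0, 3): arr[0]=10 > arr[3]=4
(2, 3): arr[2]=5 > arr[3]=4

Total inversions: 4

The array has 4 inversion(s): (0,1), (0,2), (0,3), (2,3). Each pair (i,j) satisfies i < j and arr[i] > arr[j].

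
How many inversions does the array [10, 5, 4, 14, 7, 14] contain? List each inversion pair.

Finding inversions in [10, 5, 4, 14, 7, 14]:

(0, 1): arr[0]=10 > arr[1]=5
(0, 2): arr[0]=10 > arr[2]=4
(0, 4): arr[0]=10 > arr[4]=7
(1, 2): arr[1]=5 > arr[2]=4
(3, 4): arr[3]=14 > arr[4]=7

Total inversions: 5

The array has 5 inversion(s): (0,1), (0,2), (0,4), (1,2), (3,4). Each pair (i,j) satisfies i < j and arr[i] > arr[j].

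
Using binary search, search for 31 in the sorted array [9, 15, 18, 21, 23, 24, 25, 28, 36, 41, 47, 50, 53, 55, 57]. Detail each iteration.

Binary search for 31 in [9, 15, 18, 21, 23, 24, 25, 28, 36, 41, 47, 50, 53, 55, 57]:

lo=0, hi=14, mid=7, arr[mid]=28 -> 28 < 31, search right half
lo=8, hi=14, mid=11, arr[mid]=50 -> 50 > 31, search left half
lo=8, hi=10, mid=9, arr[mid]=41 -> 41 > 31, search left half
lo=8, hi=8, mid=8, arr[mid]=36 -> 36 > 31, search left half
lo=8 > hi=7, target 31 not found

Binary search determines that 31 is not in the array after 4 comparisons. The search space was exhausted without finding the target.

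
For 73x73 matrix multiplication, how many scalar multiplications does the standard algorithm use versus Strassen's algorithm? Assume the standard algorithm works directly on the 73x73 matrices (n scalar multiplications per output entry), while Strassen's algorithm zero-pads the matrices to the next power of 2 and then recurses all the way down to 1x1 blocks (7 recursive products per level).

Matrix multiplication for 73x73 matrices:

Strassen's algorithm requires power-of-2 dimensions. Pad 73x73 to 128x128 (next power of 2).

Standard algorithm: 73^3 = 389017 multiplications
Strassen's algorithm: 7^(log2(128)) = 7^7 = 823543 multiplications
Difference: 389017 - 823543 = -434526 (Strassen uses MORE here due to padding overhead — for small or just-over-power-of-2 n, padding can outweigh the per-level savings)

Standard: 389017 multiplications (73^3). Strassen: 823543 multiplications (7^7, after padding to 128x128). Strassen reduces 8 recursive multiplications to 7 at each level.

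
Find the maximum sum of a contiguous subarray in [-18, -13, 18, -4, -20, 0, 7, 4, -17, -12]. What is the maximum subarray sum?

Using Kadane's algorithm on [-18, -13, 18, -4, -20, 0, 7, 4, -17, -12]:

Scanning through the array:
Position 1 (value -13): max_ending_here = -13, max_so_far = -13
Position 2 (value 18): max_ending_here = 18, max_so_far = 18
Position 3 (value -4): max_ending_here = 14, max_so_far = 18
Position 4 (value -20): max_ending_here = -6, max_so_far = 18
Position 5 (value 0): max_ending_here = 0, max_so_far = 18
Position 6 (value 7): max_ending_here = 7, max_so_far = 18
Position 7 (value 4): max_ending_here = 11, max_so_far = 18
Position 8 (value -17): max_ending_here = -6, max_so_far = 18
Position 9 (value -12): max_ending_here = -12, max_so_far = 18

Maximum subarray: [18]
Maximum sum: 18

The maximum subarray is [18] with sum 18. This subarray runs from index 2 to index 2.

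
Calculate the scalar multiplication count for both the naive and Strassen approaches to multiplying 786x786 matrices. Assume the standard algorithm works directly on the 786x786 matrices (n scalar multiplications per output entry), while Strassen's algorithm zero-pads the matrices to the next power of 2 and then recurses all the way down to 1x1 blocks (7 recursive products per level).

Matrix multiplication for 786x786 matrices:

Strassen's algorithm requires power-of-2 dimensions. Pad 786x786 to 1024x1024 (next power of 2).

Standard algorithm: 786^3 = 485587656 multiplications
Strassen's algorithm: 7^(log2(1024)) = 7^10 = 282475249 multiplications
Savings: 485587656 - 282475249 = 203112407 multiplications

Standard: 485587656 multiplications (786^3). Strassen: 282475249 multiplications (7^10, after padding to 1024x1024). Strassen reduces 8 recursive multiplications to 7 at each level.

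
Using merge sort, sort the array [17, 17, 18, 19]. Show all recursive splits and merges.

Merge sort trace:

Split: [17, 17, 18, 19] -> [17, 17] and [18, 19]
  Split: [17, 17] -> [17] and [17]
  Merge: [17] + [17] -> [17, 17]
  Split: [18, 19] -> [18] and [19]
  Merge: [18] + [19] -> [18, 19]
Merge: [17, 17] + [18, 19] -> [17, 17, 18, 19]

Final sorted array: [17, 17, 18, 19]

The merge sort proceeds by recursively splitting the array and merging sorted halves.
After all merges, the sorted array is [17, 17, 18, 19].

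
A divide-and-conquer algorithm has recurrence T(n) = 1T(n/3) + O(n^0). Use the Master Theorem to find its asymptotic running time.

Master Theorem for T(n) = 1T(n/3) + O(n^0):

a = 1, b = 3, c = 0
log_b(a) = log_3(1) = 0.0000

Case 2: c = 0 = log_3(1) = 0.0000
T(n) = O(n^0 log n) = O(log n)

For T(n) = 1T(n/3) + O(n^0): log_3(1) = 0.0000. This is Case 2 of the Master Theorem (c = log_b(a), equal work at all levels), giving O(log n).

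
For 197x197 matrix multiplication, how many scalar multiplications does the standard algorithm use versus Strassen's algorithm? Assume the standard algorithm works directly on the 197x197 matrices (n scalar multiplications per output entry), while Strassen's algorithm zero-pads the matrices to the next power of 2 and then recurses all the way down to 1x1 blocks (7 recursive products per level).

Matrix multiplication for 197x197 matrices:

Strassen's algorithm requires power-of-2 dimensions. Pad 197x197 to 256x256 (next power of 2).

Standard algorithm: 197^3 = 7645373 multiplications
Strassen's algorithm: 7^(log2(256)) = 7^8 = 5764801 multiplications
Savings: 7645373 - 5764801 = 1880572 multiplications

Standard: 7645373 multiplications (197^3). Strassen: 5764801 multiplications (7^8, after padding to 256x256). Strassen reduces 8 recursive multiplications to 7 at each level.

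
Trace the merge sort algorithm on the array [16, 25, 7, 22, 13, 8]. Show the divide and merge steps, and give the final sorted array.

Merge sort trace:

Split: [16, 25, 7, 22, 13, 8] -> [16, 25, 7] and [22, 13, 8]
  Split: [16, 25, 7] -> [16] and [25, 7]
    Split: [25, 7] -> [25] and [7]
    Merge: [25] + [7] -> [7, 25]
  Merge: [16] + [7, 25] -> [7, 16, 25]
  Split: [22, 13, 8] -> [22] and [13, 8]
    Split: [13, 8] -> [13] and [8]
    Merge: [13] + [8] -> [8, 13]
  Merge: [22] + [8, 13] -> [8, 13, 22]
Merge: [7, 16, 25] + [8, 13, 22] -> [7, 8, 13, 16, 22, 25]

Final sorted array: [7, 8, 13, 16, 22, 25]

The merge sort proceeds by recursively splitting the array and merging sorted halves.
After all merges, the sorted array is [7, 8, 13, 16, 22, 25].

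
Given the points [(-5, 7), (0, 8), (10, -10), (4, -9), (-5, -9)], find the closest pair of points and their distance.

Computing all pairwise distances among 5 points:

d((-5, 7), (0, 8)) = 5.099 <-- minimum
d((-5, 7), (10, -10)) = 22.6716
d((-5, 7), (4, -9)) = 18.3576
d((-5, 7), (-5, -9)) = 16.0
d((0, 8), (10, -10)) = 20.5913
d((0, 8), (4, -9)) = 17.4642
d((0, 8), (-5, -9)) = 17.72
d((10, -10), (4, -9)) = 6.0828
d((10, -10), (-5, -9)) = 15.0333
d((4, -9), (-5, -9)) = 9.0

Closest pair: (-5, 7) and (0, 8) with distance 5.099

The closest pair is (-5, 7) and (0, 8) with Euclidean distance 5.099. For 5 points, brute-force pairwise comparison is shown above. For large n, the divide-and-conquer algorithm (sort by x, recurse on halves, check the dividing strip) achieves O(n log n).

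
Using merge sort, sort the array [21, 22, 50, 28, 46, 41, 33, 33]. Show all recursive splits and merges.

Merge sort trace:

Split: [21, 22, 50, 28, 46, 41, 33, 33] -> [21, 22, 50, 28] and [46, 41, 33, 33]
  Split: [21, 22, 50, 28] -> [21, 22] and [50, 28]
    Split: [21, 22] -> [21] and [22]
    Merge: [21] + [22] -> [21, 22]
    Split: [50, 28] -> [50] and [28]
    Merge: [50] + [28] -> [28, 50]
  Merge: [21, 22] + [28, 50] -> [21, 22, 28, 50]
  Split: [46, 41, 33, 33] -> [46, 41] and [33, 33]
    Split: [46, 41] -> [46] and [41]
    Merge: [46] + [41] -> [41, 46]
    Split: [33, 33] -> [33] and [33]
    Merge: [33] + [33] -> [33, 33]
  Merge: [41, 46] + [33, 33] -> [33, 33, 41, 46]
Merge: [21, 22, 28, 50] + [33, 33, 41, 46] -> [21, 22, 28, 33, 33, 41, 46, 50]

Final sorted array: [21, 22, 28, 33, 33, 41, 46, 50]

The merge sort proceeds by recursively splitting the array and merging sorted halves.
After all merges, the sorted array is [21, 22, 28, 33, 33, 41, 46, 50].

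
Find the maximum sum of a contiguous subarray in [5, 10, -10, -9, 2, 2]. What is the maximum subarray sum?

Using Kadane's algorithm on [5, 10, -10, -9, 2, 2]:

Scanning through the array:
Position 1 (value 10): max_ending_here = 15, max_so_far = 15
Position 2 (value -10): max_ending_here = 5, max_so_far = 15
Position 3 (value -9): max_ending_here = -4, max_so_far = 15
Position 4 (value 2): max_ending_here = 2, max_so_far = 15
Position 5 (value 2): max_ending_here = 4, max_so_far = 15

Maximum subarray: [5, 10]
Maximum sum: 15

The maximum subarray is [5, 10] with sum 15. This subarray runs from index 0 to index 1.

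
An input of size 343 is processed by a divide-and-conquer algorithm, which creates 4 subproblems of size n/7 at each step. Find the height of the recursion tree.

For divide and conquer with division factor 7:

Problem sizes at each level:
Level 0: 343
Level 1: 49
Level 2: 7
Level 3: 1

The root is level 0 and the size-1 base case is level 3 (the tree spans levels 0 through 3, i.e. 4 levels counting the root), so the depth is the number of divisions: log_7(343) = 3

The recursion tree depth is log_7(343) = 3. At each level, the problem size is divided by 7, so it takes 3 divisions to reduce to a base case of size 1. The algorithm makes 4 recursive calls at each level.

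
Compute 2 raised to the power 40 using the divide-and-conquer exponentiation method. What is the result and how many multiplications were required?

Computing 2^40 by squaring (build up from 2^1; each line after the first costs one multiplication):

2^1 = 2
2^2 = (2^1)^2 = 2^2 = 4
2^4 = (2^2)^2 = 4^2 = 16
2^5 = 2 * 2^4 = 2 * 16 = 32
2^10 = (2^5)^2 = 32^2 = 1024
2^20 = (2^10)^2 = 1024^2 = 1048576
2^40 = (2^20)^2 = 1048576^2 = 1099511627776

Result: 1099511627776
Multiplications needed: 6 (6 lines after 2^1)

2^40 = 1099511627776. Using exponentiation by squaring, this requires 6 multiplications. The key idea: if the exponent is even, square the half-power; if odd, multiply by the base once.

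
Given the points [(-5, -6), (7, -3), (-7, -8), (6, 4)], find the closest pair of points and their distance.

Computing all pairwise distances among 4 points:

d((-5, -6), (7, -3)) = 12.3693
d((-5, -6), (-7, -8)) = 2.8284 <-- minimum
d((-5, -6), (6, 4)) = 14.8661
d((7, -3), (-7, -8)) = 14.8661
d((7, -3), (6, 4)) = 7.0711
d((-7, -8), (6, 4)) = 17.6918

Closest pair: (-5, -6) and (-7, -8) with distance 2.8284

The closest pair is (-5, -6) and (-7, -8) with Euclidean distance 2.8284. For 4 points, brute-force pairwise comparison is shown above. For large n, the divide-and-conquer algorithm (sort by x, recurse on halves, check the dividing strip) achieves O(n log n).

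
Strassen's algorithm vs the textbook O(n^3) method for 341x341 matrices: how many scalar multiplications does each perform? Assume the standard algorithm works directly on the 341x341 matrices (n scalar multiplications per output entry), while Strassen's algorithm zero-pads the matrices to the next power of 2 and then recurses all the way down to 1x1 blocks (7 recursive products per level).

Matrix multiplication for 341x341 matrices:

Strassen's algorithm requires power-of-2 dimensions. Pad 341x341 to 512x512 (next power of 2).

Standard algorithm: 341^3 = 39651821 multiplications
Strassen's algorithm: 7^(log2(512)) = 7^9 = 40353607 multiplications
Difference: 39651821 - 40353607 = -701786 (Strassen uses MORE here due to padding overhead — for small or just-over-power-of-2 n, padding can outweigh the per-level savings)

Standard: 39651821 multiplications (341^3). Strassen: 40353607 multiplications (7^9, after padding to 512x512). Strassen reduces 8 recursive multiplications to 7 at each level.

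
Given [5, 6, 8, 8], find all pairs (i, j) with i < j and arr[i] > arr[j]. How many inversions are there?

Finding inversions in [5, 6, 8, 8]:


Total inversions: 0

The array has 0 inversions. It is already sorted.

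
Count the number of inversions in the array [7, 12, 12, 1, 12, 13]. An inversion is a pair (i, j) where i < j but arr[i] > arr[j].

Finding inversions in [7, 12, 12, 1, 12, 13]:

(0, 3): arr[0]=7 > arr[3]=1
(1, 3): arr[1]=12 > arr[3]=1
(2, 3): arr[2]=12 > arr[3]=1

Total inversions: 3

The array has 3 inversion(s): (0,3), (1,3), (2,3). Each pair (i,j) satisfies i < j and arr[i] > arr[j].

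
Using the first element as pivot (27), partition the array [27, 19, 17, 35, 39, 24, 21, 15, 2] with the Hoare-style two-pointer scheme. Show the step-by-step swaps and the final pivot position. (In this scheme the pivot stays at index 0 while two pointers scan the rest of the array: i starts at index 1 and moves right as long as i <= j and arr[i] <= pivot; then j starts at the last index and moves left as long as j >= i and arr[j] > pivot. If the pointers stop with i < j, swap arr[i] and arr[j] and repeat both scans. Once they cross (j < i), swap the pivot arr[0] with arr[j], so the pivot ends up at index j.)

Hoare-style two-pointer partition with pivot = 27:

Initial array: [27, 19, 17, 35, 39, 24, 21, 15, 2]

Pointers start at i = 1, j = 8.
i stops at index 3 (arr[3]=35 > 27), j stops at index 8 (arr[8]=2 <= 27): swap arr[3] and arr[8], array becomes [27, 19, 17, 2, 39, 24, 21, 15, 35]
i stops at index 4 (arr[4]=39 > 27), j stops at index 7 (arr[7]=15 <= 27): swap arr[4] and arr[7], array becomes [27, 19, 17, 2, 15, 24, 21, 39, 35]
i ends at 7, j ends at 6: the pointers have crossed (j < i), so scanning stops.

Swap pivot arr[0] with arr[6] to place pivot at position 6: [21, 19, 17, 2, 15, 24, 27, 39, 35]
Pivot position: 6

After partitioning with pivot 27, the array becomes [21, 19, 17, 2, 15, 24, 27, 39, 35]. The pivot is placed at index 6. All elements to the left of the pivot are <= 27, and all elements to the right are > 27.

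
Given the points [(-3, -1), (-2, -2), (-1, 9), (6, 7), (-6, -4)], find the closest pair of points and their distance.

Computing all pairwise distances among 5 points:

d((-3, -1), (-2, -2)) = 1.4142 <-- minimum
d((-3, -1), (-1, 9)) = 10.198
d((-3, -1), (6, 7)) = 12.0416
d((-3, -1), (-6, -4)) = 4.2426
d((-2, -2), (-1, 9)) = 11.0454
d((-2, -2), (6, 7)) = 12.0416
d((-2, -2), (-6, -4)) = 4.4721
d((-1, 9), (6, 7)) = 7.2801
d((-1, 9), (-6, -4)) = 13.9284
d((6, 7), (-6, -4)) = 16.2788

Closest pair: (-3, -1) and (-2, -2) with distance 1.4142

The closest pair is (-3, -1) and (-2, -2) with Euclidean distance 1.4142. For 5 points, brute-force pairwise comparison is shown above. For large n, the divide-and-conquer algorithm (sort by x, recurse on halves, check the dividing strip) achieves O(n log n).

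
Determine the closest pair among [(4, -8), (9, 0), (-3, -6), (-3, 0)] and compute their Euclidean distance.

Computing all pairwise distances among 4 points:

d((4, -8), (9, 0)) = 9.434
d((4, -8), (-3, -6)) = 7.2801
d((4, -8), (-3, 0)) = 10.6301
d((9, 0), (-3, -6)) = 13.4164
d((9, 0), (-3, 0)) = 12.0
d((-3, -6), (-3, 0)) = 6.0 <-- minimum

Closest pair: (-3, -6) and (-3, 0) with distance 6.0

The closest pair is (-3, -6) and (-3, 0) with Euclidean distance 6.0. For 4 points, brute-force pairwise comparison is shown above. For large n, the divide-and-conquer algorithm (sort by x, recurse on halves, check the dividing strip) achieves O(n log n).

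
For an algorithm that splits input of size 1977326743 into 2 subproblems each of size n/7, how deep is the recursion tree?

For divide and conquer with division factor 7:

Problem sizes at each level:
Level 0: 1977326743
Level 1: 282475249
Level 2: 40353607
Level 3: 5764801
Level 4: 823543
Level 5: 117649
Level 6: 16807
Level 7: 2401
Level 8: 343
Level 9: 49
Level 10: 7
Level 11: 1

The root is level 0 and the size-1 base case is level 11 (the tree spans levels 0 through 11, i.e. 12 levels counting the root), so the depth is the number of divisions: log_7(1977326743) = 11

The recursion tree depth is log_7(1977326743) = 11. At each level, the problem size is divided by 7, so it takes 11 divisions to reduce to a base case of size 1. The algorithm makes 2 recursive calls at each level.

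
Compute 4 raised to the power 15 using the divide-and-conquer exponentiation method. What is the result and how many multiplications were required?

Computing 4^15 by squaring (build up from 4^1; each line after the first costs one multiplication):

4^1 = 4
4^2 = (4^1)^2 = 4^2 = 16
4^3 = 4 * 4^2 = 4 * 16 = 64
4^6 = (4^3)^2 = 64^2 = 4096
4^7 = 4 * 4^6 = 4 * 4096 = 16384
4^14 = (4^7)^2 = 16384^2 = 268435456
4^15 = 4 * 4^14 = 4 * 268435456 = 1073741824

Result: 1073741824
Multiplications needed: 6 (6 lines after 4^1)

4^15 = 1073741824. Using exponentiation by squaring, this requires 6 multiplications. The key idea: if the exponent is even, square the half-power; if odd, multiply by the base once.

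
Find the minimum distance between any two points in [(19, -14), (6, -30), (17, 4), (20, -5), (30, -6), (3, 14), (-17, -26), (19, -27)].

Computing all pairwise distances among 8 points:

d((19, -14), (6, -30)) = 20.6155
d((19, -14), (17, 4)) = 18.1108
d((19, -14), (20, -5)) = 9.0554 <-- minimum
d((19, -14), (30, -6)) = 13.6015
d((19, -14), (3, 14)) = 32.249
d((19, -14), (-17, -26)) = 37.9473
d((19, -14), (19, -27)) = 13.0
d((6, -30), (17, 4)) = 35.7351
d((6, -30), (20, -5)) = 28.6531
d((6, -30), (30, -6)) = 33.9411
d((6, -30), (3, 14)) = 44.1022
d((6, -30), (-17, -26)) = 23.3452
d((6, -30), (19, -27)) = 13.3417
d((17, 4), (20, -5)) = 9.4868
d((17, 4), (30, -6)) = 16.4012
d((17, 4), (3, 14)) = 17.2047
d((17, 4), (-17, -26)) = 45.3431
d((17, 4), (19, -27)) = 31.0644
d((20, -5), (30, -6)) = 10.0499
d((20, -5), (3, 14)) = 25.4951
d((20, -5), (-17, -26)) = 42.5441
d((20, -5), (19, -27)) = 22.0227
d((30, -6), (3, 14)) = 33.6006
d((30, -6), (-17, -26)) = 51.0784
d((30, -6), (19, -27)) = 23.7065
d((3, 14), (-17, -26)) = 44.7214
d((3, 14), (19, -27)) = 44.0114
d((-17, -26), (19, -27)) = 36.0139

Closest pair: (19, -14) and (20, -5) with distance 9.0554

The closest pair is (19, -14) and (20, -5) with Euclidean distance 9.0554. For 8 points, brute-force pairwise comparison is shown above. For large n, the divide-and-conquer algorithm (sort by x, recurse on halves, check the dividing strip) achieves O(n log n).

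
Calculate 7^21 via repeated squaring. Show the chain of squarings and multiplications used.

Computing 7^21 by squaring (build up from 7^1; each line after the first costs one multiplication):

7^1 = 7
7^2 = (7^1)^2 = 7^2 = 49
7^4 = (7^2)^2 = 49^2 = 2401
7^5 = 7 * 7^4 = 7 * 2401 = 16807
7^10 = (7^5)^2 = 16807^2 = 282475249
7^20 = (7^10)^2 = 282475249^2 = 79792266297612001
7^21 = 7 * 7^20 = 7 * 79792266297612001 = 558545864083284007

Result: 558545864083284007
Multiplications needed: 6 (6 lines after 7^1)

7^21 = 558545864083284007. Using exponentiation by squaring, this requires 6 multiplications. The key idea: if the exponent is even, square the half-power; if odd, multiply by the base once.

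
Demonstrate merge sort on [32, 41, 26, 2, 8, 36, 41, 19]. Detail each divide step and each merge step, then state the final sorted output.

Merge sort trace:

Split: [32, 41, 26, 2, 8, 36, 41, 19] -> [32, 41, 26, 2] and [8, 36, 41, 19]
  Split: [32, 41, 26, 2] -> [32, 41] and [26, 2]
    Split: [32, 41] -> [32] and [41]
    Merge: [32] + [41] -> [32, 41]
    Split: [26, 2] -> [26] and [2]
    Merge: [26] + [2] -> [2, 26]
  Merge: [32, 41] + [2, 26] -> [2, 26, 32, 41]
  Split: [8, 36, 41, 19] -> [8, 36] and [41, 19]
    Split: [8, 36] -> [8] and [36]
    Merge: [8] + [36] -> [8, 36]
    Split: [41, 19] -> [41] and [19]
    Merge: [41] + [19] -> [19, 41]
  Merge: [8, 36] + [19, 41] -> [8, 19, 36, 41]
Merge: [2, 26, 32, 41] + [8, 19, 36, 41] -> [2, 8, 19, 26, 32, 36, 41, 41]

Final sorted array: [2, 8, 19, 26, 32, 36, 41, 41]

The merge sort proceeds by recursively splitting the array and merging sorted halves.
After all merges, the sorted array is [2, 8, 19, 26, 32, 36, 41, 41].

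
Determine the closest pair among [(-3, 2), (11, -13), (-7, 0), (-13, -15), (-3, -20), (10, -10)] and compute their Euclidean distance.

Computing all pairwise distances among 6 points:

d((-3, 2), (11, -13)) = 20.5183
d((-3, 2), (-7, 0)) = 4.4721
d((-3, 2), (-13, -15)) = 19.7231
d((-3, 2), (-3, -20)) = 22.0
d((-3, 2), (10, -10)) = 17.6918
d((11, -13), (-7, 0)) = 22.2036
d((11, -13), (-13, -15)) = 24.0832
d((11, -13), (-3, -20)) = 15.6525
d((11, -13), (10, -10)) = 3.1623 <-- minimum
d((-7, 0), (-13, -15)) = 16.1555
d((-7, 0), (-3, -20)) = 20.3961
d((-7, 0), (10, -10)) = 19.7231
d((-13, -15), (-3, -20)) = 11.1803
d((-13, -15), (10, -10)) = 23.5372
d((-3, -20), (10, -10)) = 16.4012

Closest pair: (11, -13) and (10, -10) with distance 3.1623

The closest pair is (11, -13) and (10, -10) with Euclidean distance 3.1623. For 6 points, brute-force pairwise comparison is shown above. For large n, the divide-and-conquer algorithm (sort by x, recurse on halves, check the dividing strip) achieves O(n log n).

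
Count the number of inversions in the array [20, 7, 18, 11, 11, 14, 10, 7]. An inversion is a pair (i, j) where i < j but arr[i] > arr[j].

Finding inversions in [20, 7, 18, 11, 11, 14, 10, 7]:

(0, 1): arr[0]=20 > arr[1]=7
(0, 2): arr[0]=20 > arr[2]=18
(0, 3): arr[0]=20 > arr[3]=11
(0, 4): arr[0]=20 > arr[4]=11
(0, 5): arr[0]=20 > arr[5]=14
(0, 6): arr[0]=20 > arr[6]=10
(0, 7): arr[0]=20 > arr[7]=7
(2, 3): arr[2]=18 > arr[3]=11
(2, 4): arr[2]=18 > arr[4]=11
(2, 5): arr[2]=18 > arr[5]=14
(2, 6): arr[2]=18 > arr[6]=10
(2, 7): arr[2]=18 > arr[7]=7
(3, 6): arr[3]=11 > arr[6]=10
(3, 7): arr[3]=11 > arr[7]=7
(4, 6): arr[4]=11 > arr[6]=10
(4, 7): arr[4]=11 > arr[7]=7
(5, 6): arr[5]=14 > arr[6]=10
(5, 7): arr[5]=14 > arr[7]=7
(6, 7): arr[6]=10 > arr[7]=7

Total inversions: 19

The array has 19 inversion(s): (0,1), (0,2), (0,3), (0,4), (0,5), (0,6), (0,7), (2,3), (2,4), (2,5), (2,6), (2,7), (3,6), (3,7), (4,6), (4,7), (5,6), (5,7), (6,7). Each pair (i,j) satisfies i < j and arr[i] > arr[j].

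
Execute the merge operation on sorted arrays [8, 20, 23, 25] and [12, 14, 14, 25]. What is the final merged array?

Merging process:

Compare 8 vs 12: take 8 from left. Merged: [8]
Compare 20 vs 12: take 12 from right. Merged: [8, 12]
Compare 20 vs 14: take 14 from right. Merged: [8, 12, 14]
Compare 20 vs 14: take 14 from right. Merged: [8, 12, 14, 14]
Compare 20 vs 25: take 20 from left. Merged: [8, 12, 14, 14, 20]
Compare 23 vs 25: take 23 from left. Merged: [8, 12, 14, 14, 20, 23]
Compare 25 vs 25: take 25 from left. Merged: [8, 12, 14, 14, 20, 23, 25]
Append remaining from right: [25]. Merged: [8, 12, 14, 14, 20, 23, 25, 25]

Final merged array: [8, 12, 14, 14, 20, 23, 25, 25]
Total comparisons: 7

The merged array is [8, 12, 14, 14, 20, 23, 25, 25], requiring 7 comparisons. The merge step runs in O(n) time where n is the total number of elements.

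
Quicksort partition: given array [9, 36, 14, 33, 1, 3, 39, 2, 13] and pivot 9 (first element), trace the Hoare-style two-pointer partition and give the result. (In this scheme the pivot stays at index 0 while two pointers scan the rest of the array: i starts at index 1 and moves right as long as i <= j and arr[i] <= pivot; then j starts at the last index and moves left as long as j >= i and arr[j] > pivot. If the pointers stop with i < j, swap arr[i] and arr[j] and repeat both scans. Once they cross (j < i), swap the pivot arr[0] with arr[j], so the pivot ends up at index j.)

Hoare-style two-pointer partition with pivot = 9:

Initial array: [9, 36, 14, 33, 1, 3, 39, 2, 13]

Pointers start at i = 1, j = 8.
i stops at index 1 (arr[1]=36 > 9), j stops at index 7 (arr[7]=2 <= 9): swap arr[1] and arr[7], array becomes [9, 2, 14, 33, 1, 3, 39, 36, 13]
i stops at index 2 (arr[2]=14 > 9), j stops at index 5 (arr[5]=3 <= 9): swap arr[2] and arr[5], array becomes [9, 2, 3, 33, 1, 14, 39, 36, 13]
i stops at index 3 (arr[3]=33 > 9), j stops at index 4 (arr[4]=1 <= 9): swap arr[3] and arr[4], array becomes [9, 2, 3, 1, 33, 14, 39, 36, 13]
i ends at 4, j ends at 3: the pointers have crossed (j < i), so scanning stops.

Swap pivot arr[0] with arr[3] to place pivot at position 3: [1, 2, 3, 9, 33, 14, 39, 36, 13]
Pivot position: 3

After partitioning with pivot 9, the array becomes [1, 2, 3, 9, 33, 14, 39, 36, 13]. The pivot is placed at index 3. All elements to the left of the pivot are <= 9, and all elements to the right are > 9.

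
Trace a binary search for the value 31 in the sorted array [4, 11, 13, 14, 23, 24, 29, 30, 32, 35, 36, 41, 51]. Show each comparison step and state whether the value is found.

Binary search for 31 in [4, 11, 13, 14, 23, 24, 29, 30, 32, 35, 36, 41, 51]:

lo=0, hi=12, mid=6, arr[mid]=29 -> 29 < 31, search right half
lo=7, hi=12, mid=9, arr[mid]=35 -> 35 > 31, search left half
lo=7, hi=8, mid=7, arr[mid]=30 -> 30 < 31, search right half
lo=8, hi=8, mid=8, arr[mid]=32 -> 32 > 31, search left half
lo=8 > hi=7, target 31 not found

Binary search determines that 31 is not in the array after 4 comparisons. The search space was exhausted without finding the target.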